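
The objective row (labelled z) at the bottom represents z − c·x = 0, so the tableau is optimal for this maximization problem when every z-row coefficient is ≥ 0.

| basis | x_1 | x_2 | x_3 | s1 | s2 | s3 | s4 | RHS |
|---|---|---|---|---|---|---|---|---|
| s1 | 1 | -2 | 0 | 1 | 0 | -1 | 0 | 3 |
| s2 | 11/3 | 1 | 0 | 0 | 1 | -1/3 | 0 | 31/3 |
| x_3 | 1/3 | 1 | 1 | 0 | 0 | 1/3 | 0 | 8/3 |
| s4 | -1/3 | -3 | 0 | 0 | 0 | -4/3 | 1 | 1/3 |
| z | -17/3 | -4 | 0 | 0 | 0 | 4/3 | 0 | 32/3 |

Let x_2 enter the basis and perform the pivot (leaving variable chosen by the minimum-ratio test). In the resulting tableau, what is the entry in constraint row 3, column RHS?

Ratio test on column x_2 — row 1: entry -2 ≤ 0; row 2: (31/3)/1 = 31/3; row 3: (8/3)/1 = 8/3; row 4: entry -3 ≤ 0. Minimum is 8/3 at row 3 (x_3 leaves); pivot element 1.
Divide row 3 by 1; eliminate column x_2 from the other rows.
In the new row 3, the RHS entry is the old entry divided by the pivot: (8/3)/1 = 8/3.

8/3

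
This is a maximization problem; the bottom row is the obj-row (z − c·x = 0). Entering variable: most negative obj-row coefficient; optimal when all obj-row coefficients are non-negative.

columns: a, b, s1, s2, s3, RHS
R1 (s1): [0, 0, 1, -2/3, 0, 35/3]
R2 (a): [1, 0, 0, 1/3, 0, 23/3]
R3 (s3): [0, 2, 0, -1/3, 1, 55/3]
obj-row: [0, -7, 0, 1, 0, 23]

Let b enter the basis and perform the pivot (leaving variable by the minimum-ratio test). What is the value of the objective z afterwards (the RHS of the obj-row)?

523/6

Ratio test on column b — row 1: entry 0 ≤ 0; row 2: entry 0 ≤ 0; row 3: (55/3)/2 = 55/6. Minimum is 55/6 at row 3 (s3 leaves); pivot element 2.
Pivot on row 3; the obj-row RHS becomes 23 − (-7)·(55/6) = 523/6.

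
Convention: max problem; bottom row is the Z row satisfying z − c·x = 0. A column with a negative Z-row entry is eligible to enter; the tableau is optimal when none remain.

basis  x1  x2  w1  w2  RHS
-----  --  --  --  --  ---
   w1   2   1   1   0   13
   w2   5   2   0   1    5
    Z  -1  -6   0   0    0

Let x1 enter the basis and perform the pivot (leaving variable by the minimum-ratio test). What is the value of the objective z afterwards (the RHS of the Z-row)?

1

Ratio test on column x1 — row 1: 13/2 = 13/2; row 2: 5/5 = 1. Minimum is 1 at row 2 (w2 leaves); pivot element 5.
Pivot on row 2; the Z-row RHS becomes 0 − (-1)·1 = 1.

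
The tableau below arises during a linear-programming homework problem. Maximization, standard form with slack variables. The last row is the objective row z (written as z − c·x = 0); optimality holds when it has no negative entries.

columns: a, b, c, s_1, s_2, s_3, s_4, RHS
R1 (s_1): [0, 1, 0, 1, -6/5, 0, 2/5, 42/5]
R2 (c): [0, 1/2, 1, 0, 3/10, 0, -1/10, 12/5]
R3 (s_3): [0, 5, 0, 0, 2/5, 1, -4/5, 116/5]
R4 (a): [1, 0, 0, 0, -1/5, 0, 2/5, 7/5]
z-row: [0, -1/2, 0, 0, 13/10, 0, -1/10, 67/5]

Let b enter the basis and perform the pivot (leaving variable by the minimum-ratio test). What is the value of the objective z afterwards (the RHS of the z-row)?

Ratio test on column b — row 1: (42/5)/1 = 42/5; row 2: (12/5)/(1/2) = 24/5; row 3: (116/5)/5 = 116/25; row 4: entry 0 ≤ 0. Minimum is 116/25 at row 3 (s_3 leaves); pivot element 5.
Pivot on row 3; the z-row RHS becomes 67/5 − (-1/2)·(116/25) = 393/25.

393/25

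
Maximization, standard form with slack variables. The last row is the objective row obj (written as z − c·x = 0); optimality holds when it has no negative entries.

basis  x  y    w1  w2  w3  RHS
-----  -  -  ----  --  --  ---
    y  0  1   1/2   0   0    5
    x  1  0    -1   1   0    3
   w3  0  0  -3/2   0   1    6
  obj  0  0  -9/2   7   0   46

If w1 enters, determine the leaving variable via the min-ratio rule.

Column w1 entries and ratios — y: 5/(1/2) = 10; x: -1 ≤ 0, skip; w3: -3/2 ≤ 0, skip.
Smallest ratio is 10 in the row of y, so y leaves.

y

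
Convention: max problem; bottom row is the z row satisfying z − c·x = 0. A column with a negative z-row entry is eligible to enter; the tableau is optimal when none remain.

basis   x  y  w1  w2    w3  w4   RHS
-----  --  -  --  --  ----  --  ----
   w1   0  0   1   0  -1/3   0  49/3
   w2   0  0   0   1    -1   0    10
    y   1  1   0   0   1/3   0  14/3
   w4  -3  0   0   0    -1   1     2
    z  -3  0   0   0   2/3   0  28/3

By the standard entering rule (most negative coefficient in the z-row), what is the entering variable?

x

Negative z-row entries: x: -3.
The most negative is -3 in column x, so x enters.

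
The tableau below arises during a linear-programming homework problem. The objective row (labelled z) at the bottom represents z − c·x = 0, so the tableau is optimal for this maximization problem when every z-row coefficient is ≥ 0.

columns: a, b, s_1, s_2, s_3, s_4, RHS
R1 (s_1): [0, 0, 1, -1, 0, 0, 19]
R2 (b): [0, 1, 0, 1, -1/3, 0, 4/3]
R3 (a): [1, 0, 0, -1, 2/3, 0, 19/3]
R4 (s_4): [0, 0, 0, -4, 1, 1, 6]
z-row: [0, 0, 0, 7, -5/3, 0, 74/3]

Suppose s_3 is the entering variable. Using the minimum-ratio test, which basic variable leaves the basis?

s_4

Column s_3 entries and ratios — s_1: 0 ≤ 0, skip; b: -1/3 ≤ 0, skip; a: (19/3)/(2/3) = 19/2; s_4: 6/1 = 6.
Smallest ratio is 6 in the row of s_4, so s_4 leaves.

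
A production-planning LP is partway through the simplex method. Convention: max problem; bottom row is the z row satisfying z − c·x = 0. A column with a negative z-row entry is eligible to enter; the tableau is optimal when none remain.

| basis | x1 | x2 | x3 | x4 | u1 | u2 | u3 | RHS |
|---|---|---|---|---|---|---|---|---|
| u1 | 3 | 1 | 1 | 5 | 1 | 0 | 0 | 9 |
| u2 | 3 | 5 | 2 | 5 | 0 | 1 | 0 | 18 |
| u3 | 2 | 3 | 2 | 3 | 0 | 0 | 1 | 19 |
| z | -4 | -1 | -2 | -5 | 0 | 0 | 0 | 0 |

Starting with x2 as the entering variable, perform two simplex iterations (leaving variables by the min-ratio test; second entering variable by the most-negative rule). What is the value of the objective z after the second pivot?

Ratio test on column x2 — row 1: 9/1 = 9; row 2: 18/5 = 18/5; row 3: 19/3 = 19/3. Minimum is 18/5 at row 2 (u2 leaves); pivot element 5.
Pivot on row 2; the z-row RHS becomes 0 − (-1)·(18/5) = 18/5.
Next entering variable (most negative z-row entry -4): x4.
Ratio test on column x4 — row 1: (27/5)/4 = 27/20; row 2: (18/5)/1 = 18/5; row 3: entry 0 ≤ 0. Minimum is 27/20 at row 1 (u1 leaves); pivot element 4.
After the second pivot the z-row RHS is 18/5 − (-4)·(27/20) = 9.

9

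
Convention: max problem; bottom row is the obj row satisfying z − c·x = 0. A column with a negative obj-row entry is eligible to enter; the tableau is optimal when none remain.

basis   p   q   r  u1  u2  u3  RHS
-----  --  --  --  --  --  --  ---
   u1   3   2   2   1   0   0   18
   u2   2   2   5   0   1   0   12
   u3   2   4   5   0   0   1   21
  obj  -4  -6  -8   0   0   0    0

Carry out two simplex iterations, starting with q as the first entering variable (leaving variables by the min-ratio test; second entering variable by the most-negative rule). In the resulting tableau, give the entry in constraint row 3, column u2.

Ratio test on column q — row 1: 18/2 = 9; row 2: 12/2 = 6; row 3: 21/4 = 21/4. Minimum is 21/4 at row 3 (u3 leaves); pivot element 4.
Divide row 3 by 4; eliminate column q from the other rows.
Second iteration: most negative obj-row entry is -1 in column p, so p enters.
Ratio test on column p — row 1: (15/2)/2 = 15/4; row 2: (3/2)/1 = 3/2; row 3: (21/4)/(1/2) = 21/2. Minimum is 3/2 at row 2 (u2 leaves); pivot element 1.
Divide row 2 by 1; eliminate column p from the other rows.
After both pivots, the entry at constraint row 3, column u2 is -1/2.

-1/2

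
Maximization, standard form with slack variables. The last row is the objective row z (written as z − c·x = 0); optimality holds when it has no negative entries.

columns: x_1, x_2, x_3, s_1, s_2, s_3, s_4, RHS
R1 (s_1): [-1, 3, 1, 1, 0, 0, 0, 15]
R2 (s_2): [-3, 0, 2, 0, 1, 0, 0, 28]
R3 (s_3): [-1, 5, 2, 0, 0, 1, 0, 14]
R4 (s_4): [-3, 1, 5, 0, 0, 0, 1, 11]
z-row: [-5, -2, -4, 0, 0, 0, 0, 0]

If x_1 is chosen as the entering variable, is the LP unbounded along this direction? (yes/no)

Every constraint-row entry in column x_1 is ≤ 0, so increasing x_1 is unbounded.

yes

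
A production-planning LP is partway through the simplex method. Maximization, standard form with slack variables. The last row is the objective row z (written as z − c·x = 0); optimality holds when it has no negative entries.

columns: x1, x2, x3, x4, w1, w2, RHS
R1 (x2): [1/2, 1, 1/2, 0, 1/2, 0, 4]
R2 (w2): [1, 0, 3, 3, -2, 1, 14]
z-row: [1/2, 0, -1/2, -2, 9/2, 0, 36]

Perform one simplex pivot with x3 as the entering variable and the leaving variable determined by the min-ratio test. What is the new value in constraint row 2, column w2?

Ratio test on column x3 — row 1: 4/(1/2) = 8; row 2: 14/3 = 14/3. Minimum is 14/3 at row 2 (w2 leaves); pivot element 3.
Divide row 2 by 3; eliminate column x3 from the other rows.
In the new row 2, the w2 entry is the old entry divided by the pivot: 1/3 = 1/3.

1/3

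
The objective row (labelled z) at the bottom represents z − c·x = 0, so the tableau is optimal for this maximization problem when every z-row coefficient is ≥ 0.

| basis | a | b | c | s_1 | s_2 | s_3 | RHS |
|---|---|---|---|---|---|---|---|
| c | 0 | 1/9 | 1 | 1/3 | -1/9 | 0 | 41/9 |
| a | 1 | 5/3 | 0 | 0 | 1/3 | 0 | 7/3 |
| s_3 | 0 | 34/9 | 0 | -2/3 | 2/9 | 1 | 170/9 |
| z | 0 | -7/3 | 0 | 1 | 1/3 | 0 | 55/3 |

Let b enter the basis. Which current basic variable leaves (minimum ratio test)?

Column b entries and ratios — c: (41/9)/(1/9) = 41; a: (7/3)/(5/3) = 7/5; s_3: (170/9)/(34/9) = 5.
Smallest ratio is 7/5 in the row of a, so a leaves.

a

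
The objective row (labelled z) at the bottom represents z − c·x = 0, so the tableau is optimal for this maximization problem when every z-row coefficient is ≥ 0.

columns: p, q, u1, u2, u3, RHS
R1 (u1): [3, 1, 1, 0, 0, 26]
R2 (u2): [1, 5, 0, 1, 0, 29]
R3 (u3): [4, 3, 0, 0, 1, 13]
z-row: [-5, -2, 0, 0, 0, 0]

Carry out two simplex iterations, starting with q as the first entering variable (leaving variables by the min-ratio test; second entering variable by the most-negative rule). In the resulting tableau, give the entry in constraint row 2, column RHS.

103/4

Ratio test on column q — row 1: 26/1 = 26; row 2: 29/5 = 29/5; row 3: 13/3 = 13/3. Minimum is 13/3 at row 3 (u3 leaves); pivot element 3.
Divide row 3 by 3; eliminate column q from the other rows.
Second iteration: most negative z-row entry is -7/3 in column p, so p enters.
Ratio test on column p — row 1: (65/3)/(5/3) = 13; row 2: entry -17/3 ≤ 0; row 3: (13/3)/(4/3) = 13/4. Minimum is 13/4 at row 3 (q leaves); pivot element 4/3.
Divide row 3 by 4/3; eliminate column p from the other rows.
After both pivots, the entry at constraint row 2, column RHS is 103/4.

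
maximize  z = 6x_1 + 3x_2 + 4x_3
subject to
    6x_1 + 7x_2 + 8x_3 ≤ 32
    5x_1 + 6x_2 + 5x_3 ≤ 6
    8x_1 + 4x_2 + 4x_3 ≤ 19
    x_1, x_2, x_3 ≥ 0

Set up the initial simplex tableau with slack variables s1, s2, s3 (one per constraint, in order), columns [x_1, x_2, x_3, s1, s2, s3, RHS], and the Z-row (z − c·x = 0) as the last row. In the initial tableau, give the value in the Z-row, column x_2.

-3

The Z-row carries the negated objective coefficients: the x_2 entry is -3.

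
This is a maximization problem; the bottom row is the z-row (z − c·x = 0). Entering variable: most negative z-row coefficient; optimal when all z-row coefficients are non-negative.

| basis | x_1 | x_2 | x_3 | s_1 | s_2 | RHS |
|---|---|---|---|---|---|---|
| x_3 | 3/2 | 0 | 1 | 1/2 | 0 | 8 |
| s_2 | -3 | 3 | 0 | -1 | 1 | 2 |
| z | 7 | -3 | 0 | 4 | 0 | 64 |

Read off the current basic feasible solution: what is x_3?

8

x_3 is basic (row 1); its value is the RHS of that row, 8.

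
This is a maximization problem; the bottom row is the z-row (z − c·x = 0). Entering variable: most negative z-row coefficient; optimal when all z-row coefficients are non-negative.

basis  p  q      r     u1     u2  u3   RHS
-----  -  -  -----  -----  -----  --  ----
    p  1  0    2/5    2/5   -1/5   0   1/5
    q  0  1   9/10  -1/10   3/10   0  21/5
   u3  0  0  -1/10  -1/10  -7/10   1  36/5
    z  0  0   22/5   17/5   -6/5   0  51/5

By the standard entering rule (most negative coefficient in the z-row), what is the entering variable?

u2

Negative z-row entries: u2: -6/5.
The most negative is -6/5 in column u2, so u2 enters.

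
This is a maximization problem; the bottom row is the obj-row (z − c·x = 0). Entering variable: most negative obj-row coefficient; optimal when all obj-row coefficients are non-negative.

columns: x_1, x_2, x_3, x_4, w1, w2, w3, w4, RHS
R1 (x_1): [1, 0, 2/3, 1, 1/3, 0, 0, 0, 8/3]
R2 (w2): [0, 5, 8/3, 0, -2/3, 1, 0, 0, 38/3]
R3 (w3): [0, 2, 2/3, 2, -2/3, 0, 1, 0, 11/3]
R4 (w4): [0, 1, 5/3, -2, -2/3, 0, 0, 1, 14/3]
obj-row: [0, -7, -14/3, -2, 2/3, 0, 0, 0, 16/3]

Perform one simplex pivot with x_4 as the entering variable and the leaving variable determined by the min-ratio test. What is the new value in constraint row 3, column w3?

Ratio test on column x_4 — row 1: (8/3)/1 = 8/3; row 2: entry 0 ≤ 0; row 3: (11/3)/2 = 11/6; row 4: entry -2 ≤ 0. Minimum is 11/6 at row 3 (w3 leaves); pivot element 2.
Divide row 3 by 2; eliminate column x_4 from the other rows.
In the new row 3, the w3 entry is the old entry divided by the pivot: 1/2 = 1/2.

1/2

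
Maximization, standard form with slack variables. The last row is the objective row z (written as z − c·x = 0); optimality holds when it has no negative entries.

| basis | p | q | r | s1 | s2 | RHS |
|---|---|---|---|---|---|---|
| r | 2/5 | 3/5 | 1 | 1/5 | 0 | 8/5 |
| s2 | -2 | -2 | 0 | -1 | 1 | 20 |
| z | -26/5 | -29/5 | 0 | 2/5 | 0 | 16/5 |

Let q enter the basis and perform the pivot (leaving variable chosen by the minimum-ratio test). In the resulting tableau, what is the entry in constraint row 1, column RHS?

8/3

Ratio test on column q — row 1: (8/5)/(3/5) = 8/3; row 2: entry -2 ≤ 0. Minimum is 8/3 at row 1 (r leaves); pivot element 3/5.
Divide row 1 by 3/5; eliminate column q from the other rows.
In the new row 1, the RHS entry is the old entry divided by the pivot: (8/5)/(3/5) = 8/3.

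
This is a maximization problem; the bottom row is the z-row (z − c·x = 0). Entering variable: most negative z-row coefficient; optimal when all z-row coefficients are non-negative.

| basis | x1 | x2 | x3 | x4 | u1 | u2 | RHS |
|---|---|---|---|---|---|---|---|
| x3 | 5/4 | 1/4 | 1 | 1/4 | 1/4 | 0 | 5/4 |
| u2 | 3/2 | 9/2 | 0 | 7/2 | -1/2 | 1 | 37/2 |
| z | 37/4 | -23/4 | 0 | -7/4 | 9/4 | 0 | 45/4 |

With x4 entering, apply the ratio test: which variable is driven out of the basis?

Column x4 entries and ratios — x3: (5/4)/(1/4) = 5; u2: (37/2)/(7/2) = 37/7.
Smallest ratio is 5 in the row of x3, so x3 leaves.

x3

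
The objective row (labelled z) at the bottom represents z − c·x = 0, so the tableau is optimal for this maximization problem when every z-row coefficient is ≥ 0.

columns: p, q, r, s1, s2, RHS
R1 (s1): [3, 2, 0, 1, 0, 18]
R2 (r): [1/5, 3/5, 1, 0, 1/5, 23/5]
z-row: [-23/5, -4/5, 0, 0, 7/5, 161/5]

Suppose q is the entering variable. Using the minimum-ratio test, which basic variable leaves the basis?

Column q entries and ratios — s1: 18/2 = 9; r: (23/5)/(3/5) = 23/3.
Smallest ratio is 23/3 in the row of r, so r leaves.

r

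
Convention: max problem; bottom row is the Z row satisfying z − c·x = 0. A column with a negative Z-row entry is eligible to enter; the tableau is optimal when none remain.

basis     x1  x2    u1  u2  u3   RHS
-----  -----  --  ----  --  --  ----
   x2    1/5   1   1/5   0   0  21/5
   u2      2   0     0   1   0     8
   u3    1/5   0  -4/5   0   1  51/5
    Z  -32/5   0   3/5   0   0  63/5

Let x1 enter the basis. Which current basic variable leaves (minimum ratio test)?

Column x1 entries and ratios — x2: (21/5)/(1/5) = 21; u2: 8/2 = 4; u3: (51/5)/(1/5) = 51.
Smallest ratio is 4 in the row of u2, so u2 leaves.

u2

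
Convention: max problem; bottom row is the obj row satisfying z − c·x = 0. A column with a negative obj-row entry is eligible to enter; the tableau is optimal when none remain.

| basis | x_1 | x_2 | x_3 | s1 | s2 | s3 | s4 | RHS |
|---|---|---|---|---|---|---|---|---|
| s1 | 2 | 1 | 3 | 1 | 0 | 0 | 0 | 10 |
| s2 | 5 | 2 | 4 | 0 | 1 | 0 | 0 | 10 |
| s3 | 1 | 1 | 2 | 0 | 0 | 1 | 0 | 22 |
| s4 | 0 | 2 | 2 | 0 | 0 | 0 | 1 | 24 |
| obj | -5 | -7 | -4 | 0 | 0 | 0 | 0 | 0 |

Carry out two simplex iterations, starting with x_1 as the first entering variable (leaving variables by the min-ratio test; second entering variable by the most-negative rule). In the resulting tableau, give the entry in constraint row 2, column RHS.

5

Ratio test on column x_1 — row 1: 10/2 = 5; row 2: 10/5 = 2; row 3: 22/1 = 22; row 4: entry 0 ≤ 0. Minimum is 2 at row 2 (s2 leaves); pivot element 5.
Divide row 2 by 5; eliminate column x_1 from the other rows.
Second iteration: most negative obj-row entry is -5 in column x_2, so x_2 enters.
Ratio test on column x_2 — row 1: 6/(1/5) = 30; row 2: 2/(2/5) = 5; row 3: 20/(3/5) = 100/3; row 4: 24/2 = 12. Minimum is 5 at row 2 (x_1 leaves); pivot element 2/5.
Divide row 2 by 2/5; eliminate column x_2 from the other rows.
After both pivots, the entry at constraint row 2, column RHS is 5.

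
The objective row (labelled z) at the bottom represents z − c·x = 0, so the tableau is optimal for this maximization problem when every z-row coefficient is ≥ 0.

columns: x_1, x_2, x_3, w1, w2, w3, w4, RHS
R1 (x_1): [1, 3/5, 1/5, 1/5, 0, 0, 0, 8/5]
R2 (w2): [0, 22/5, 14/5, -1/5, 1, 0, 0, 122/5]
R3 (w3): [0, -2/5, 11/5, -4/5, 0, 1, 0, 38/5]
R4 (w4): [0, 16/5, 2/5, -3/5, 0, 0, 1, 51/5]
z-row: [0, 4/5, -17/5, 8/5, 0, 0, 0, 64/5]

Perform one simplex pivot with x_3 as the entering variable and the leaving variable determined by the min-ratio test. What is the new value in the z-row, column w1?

4/11

Ratio test on column x_3 — row 1: (8/5)/(1/5) = 8; row 2: (122/5)/(14/5) = 61/7; row 3: (38/5)/(11/5) = 38/11; row 4: (51/5)/(2/5) = 51/2. Minimum is 38/11 at row 3 (w3 leaves); pivot element 11/5.
Divide row 3 by 11/5; eliminate column x_3 from the other rows.
z-row update in column w1: 8/5 − (-17/5)·(-4/11) = 4/11.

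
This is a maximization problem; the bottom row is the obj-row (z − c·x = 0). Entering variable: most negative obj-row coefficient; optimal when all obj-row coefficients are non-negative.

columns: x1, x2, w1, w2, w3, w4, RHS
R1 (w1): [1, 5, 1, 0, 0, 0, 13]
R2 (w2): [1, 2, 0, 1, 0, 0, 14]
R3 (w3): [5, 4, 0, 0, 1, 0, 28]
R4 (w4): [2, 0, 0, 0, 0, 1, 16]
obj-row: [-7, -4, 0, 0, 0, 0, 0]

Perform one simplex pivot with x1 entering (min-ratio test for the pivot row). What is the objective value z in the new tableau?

Ratio test on column x1 — row 1: 13/1 = 13; row 2: 14/1 = 14; row 3: 28/5 = 28/5; row 4: 16/2 = 8. Minimum is 28/5 at row 3 (w3 leaves); pivot element 5.
Pivot on row 3; the obj-row RHS becomes 0 − (-7)·(28/5) = 196/5.

196/5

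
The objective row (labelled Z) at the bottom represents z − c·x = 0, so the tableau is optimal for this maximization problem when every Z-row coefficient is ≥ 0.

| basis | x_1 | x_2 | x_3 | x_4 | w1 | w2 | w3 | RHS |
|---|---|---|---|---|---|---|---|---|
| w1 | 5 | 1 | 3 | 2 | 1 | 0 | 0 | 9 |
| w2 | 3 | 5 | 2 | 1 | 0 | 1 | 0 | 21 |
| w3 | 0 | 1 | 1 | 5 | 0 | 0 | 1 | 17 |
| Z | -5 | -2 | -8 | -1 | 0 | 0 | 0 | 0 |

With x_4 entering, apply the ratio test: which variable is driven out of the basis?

w3

Column x_4 entries and ratios — w1: 9/2 = 9/2; w2: 21/1 = 21; w3: 17/5 = 17/5.
Smallest ratio is 17/5 in the row of w3, so w3 leaves.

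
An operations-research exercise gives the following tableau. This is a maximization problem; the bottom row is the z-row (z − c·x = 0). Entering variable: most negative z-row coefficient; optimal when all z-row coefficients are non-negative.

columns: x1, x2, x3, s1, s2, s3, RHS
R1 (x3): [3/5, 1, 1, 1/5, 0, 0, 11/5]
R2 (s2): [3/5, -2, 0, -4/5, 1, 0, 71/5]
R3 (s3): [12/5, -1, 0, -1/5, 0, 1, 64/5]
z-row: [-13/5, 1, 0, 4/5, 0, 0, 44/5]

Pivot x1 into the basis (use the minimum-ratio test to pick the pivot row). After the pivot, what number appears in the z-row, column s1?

5/3

Ratio test on column x1 — row 1: (11/5)/(3/5) = 11/3; row 2: (71/5)/(3/5) = 71/3; row 3: (64/5)/(12/5) = 16/3. Minimum is 11/3 at row 1 (x3 leaves); pivot element 3/5.
Divide row 1 by 3/5; eliminate column x1 from the other rows.
z-row update in column s1: 4/5 − (-13/5)·(1/3) = 5/3.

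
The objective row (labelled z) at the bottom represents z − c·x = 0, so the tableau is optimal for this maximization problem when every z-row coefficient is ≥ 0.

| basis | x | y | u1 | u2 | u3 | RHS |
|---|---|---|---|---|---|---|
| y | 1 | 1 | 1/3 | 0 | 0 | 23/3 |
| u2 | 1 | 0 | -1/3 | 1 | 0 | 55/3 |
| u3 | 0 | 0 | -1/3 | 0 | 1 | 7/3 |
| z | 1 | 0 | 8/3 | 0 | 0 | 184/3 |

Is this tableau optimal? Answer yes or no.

Every z-row coefficient is ≥ 0, so the tableau is optimal.

yes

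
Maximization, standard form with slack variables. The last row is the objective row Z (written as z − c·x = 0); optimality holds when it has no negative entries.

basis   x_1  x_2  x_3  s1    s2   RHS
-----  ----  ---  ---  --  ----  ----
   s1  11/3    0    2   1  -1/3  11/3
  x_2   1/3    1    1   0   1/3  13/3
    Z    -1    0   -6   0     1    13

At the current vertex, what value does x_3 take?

x_3 is not in the basis, so in the current basic feasible solution x_3 = 0.

0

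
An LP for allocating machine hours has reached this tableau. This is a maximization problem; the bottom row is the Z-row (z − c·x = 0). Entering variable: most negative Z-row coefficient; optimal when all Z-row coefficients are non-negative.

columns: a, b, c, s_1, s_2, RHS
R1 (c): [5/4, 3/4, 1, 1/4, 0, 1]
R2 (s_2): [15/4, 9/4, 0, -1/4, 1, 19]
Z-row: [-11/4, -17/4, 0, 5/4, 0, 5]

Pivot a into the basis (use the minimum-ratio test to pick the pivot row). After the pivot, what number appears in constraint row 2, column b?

Ratio test on column a — row 1: 1/(5/4) = 4/5; row 2: 19/(15/4) = 76/15. Minimum is 4/5 at row 1 (c leaves); pivot element 5/4.
Divide row 1 by 5/4; eliminate column a from the other rows.
Row 2 update in column b: 9/4 − (15/4)·(3/5) = 0.

0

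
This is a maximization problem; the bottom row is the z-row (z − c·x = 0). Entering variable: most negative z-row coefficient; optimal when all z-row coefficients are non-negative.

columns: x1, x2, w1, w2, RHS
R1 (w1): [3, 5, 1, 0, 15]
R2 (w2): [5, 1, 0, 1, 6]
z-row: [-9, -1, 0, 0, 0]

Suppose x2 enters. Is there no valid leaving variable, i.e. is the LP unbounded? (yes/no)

no

Column x2 has positive entries in row(s) 1, 2, so the ratio test bounds it — not unbounded.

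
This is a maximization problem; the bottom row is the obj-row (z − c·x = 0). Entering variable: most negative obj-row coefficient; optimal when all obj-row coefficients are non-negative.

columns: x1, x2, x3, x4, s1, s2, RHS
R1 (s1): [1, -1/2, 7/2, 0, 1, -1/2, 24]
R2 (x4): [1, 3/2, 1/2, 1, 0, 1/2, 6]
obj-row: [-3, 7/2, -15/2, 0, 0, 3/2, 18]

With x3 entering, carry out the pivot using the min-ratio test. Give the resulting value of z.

Ratio test on column x3 — row 1: 24/(7/2) = 48/7; row 2: 6/(1/2) = 12. Minimum is 48/7 at row 1 (s1 leaves); pivot element 7/2.
Pivot on row 1; the obj-row RHS becomes 18 − (-15/2)·(48/7) = 486/7.

486/7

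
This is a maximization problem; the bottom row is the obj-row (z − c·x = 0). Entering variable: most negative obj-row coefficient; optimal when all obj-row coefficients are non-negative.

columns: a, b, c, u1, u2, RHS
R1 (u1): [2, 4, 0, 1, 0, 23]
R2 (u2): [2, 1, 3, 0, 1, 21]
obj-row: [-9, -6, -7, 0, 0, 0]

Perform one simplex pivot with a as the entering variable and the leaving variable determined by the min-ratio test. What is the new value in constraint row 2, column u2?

1/2

Ratio test on column a — row 1: 23/2 = 23/2; row 2: 21/2 = 21/2. Minimum is 21/2 at row 2 (u2 leaves); pivot element 2.
Divide row 2 by 2; eliminate column a from the other rows.
In the new row 2, the u2 entry is the old entry divided by the pivot: 1/2 = 1/2.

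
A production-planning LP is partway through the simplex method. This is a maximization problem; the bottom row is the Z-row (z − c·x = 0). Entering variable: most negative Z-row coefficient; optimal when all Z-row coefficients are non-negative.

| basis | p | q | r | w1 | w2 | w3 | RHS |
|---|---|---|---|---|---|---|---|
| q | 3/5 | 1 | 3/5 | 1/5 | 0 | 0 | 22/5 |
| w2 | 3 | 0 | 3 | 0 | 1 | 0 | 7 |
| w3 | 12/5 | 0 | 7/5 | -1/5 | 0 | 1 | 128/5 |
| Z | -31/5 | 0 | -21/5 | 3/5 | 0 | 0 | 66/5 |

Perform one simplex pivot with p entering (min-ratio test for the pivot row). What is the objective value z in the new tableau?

83/3

Ratio test on column p — row 1: (22/5)/(3/5) = 22/3; row 2: 7/3 = 7/3; row 3: (128/5)/(12/5) = 32/3. Minimum is 7/3 at row 2 (w2 leaves); pivot element 3.
Pivot on row 2; the Z-row RHS becomes 66/5 − (-31/5)·(7/3) = 83/3.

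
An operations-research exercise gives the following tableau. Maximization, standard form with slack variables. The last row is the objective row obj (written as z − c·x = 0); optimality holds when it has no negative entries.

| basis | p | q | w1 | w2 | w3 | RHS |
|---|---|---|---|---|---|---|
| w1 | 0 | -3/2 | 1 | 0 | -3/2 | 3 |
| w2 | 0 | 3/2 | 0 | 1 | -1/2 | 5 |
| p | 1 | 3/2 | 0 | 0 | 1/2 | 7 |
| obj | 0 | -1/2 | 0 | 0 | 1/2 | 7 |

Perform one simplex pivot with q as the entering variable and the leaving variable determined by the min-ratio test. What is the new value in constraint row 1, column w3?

-2

Ratio test on column q — row 1: entry -3/2 ≤ 0; row 2: 5/(3/2) = 10/3; row 3: 7/(3/2) = 14/3. Minimum is 10/3 at row 2 (w2 leaves); pivot element 3/2.
Divide row 2 by 3/2; eliminate column q from the other rows.
Row 1 update in column w3: -3/2 − (-3/2)·(-1/3) = -2.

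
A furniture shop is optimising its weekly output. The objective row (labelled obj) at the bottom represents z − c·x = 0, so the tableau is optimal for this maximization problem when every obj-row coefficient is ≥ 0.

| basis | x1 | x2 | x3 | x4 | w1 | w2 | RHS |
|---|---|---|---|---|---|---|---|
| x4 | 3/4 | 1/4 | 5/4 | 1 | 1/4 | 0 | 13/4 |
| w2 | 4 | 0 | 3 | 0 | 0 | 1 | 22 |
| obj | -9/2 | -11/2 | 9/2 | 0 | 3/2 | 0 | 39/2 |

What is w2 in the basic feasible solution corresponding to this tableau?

w2 is basic (row 2); its value is the RHS of that row, 22.

22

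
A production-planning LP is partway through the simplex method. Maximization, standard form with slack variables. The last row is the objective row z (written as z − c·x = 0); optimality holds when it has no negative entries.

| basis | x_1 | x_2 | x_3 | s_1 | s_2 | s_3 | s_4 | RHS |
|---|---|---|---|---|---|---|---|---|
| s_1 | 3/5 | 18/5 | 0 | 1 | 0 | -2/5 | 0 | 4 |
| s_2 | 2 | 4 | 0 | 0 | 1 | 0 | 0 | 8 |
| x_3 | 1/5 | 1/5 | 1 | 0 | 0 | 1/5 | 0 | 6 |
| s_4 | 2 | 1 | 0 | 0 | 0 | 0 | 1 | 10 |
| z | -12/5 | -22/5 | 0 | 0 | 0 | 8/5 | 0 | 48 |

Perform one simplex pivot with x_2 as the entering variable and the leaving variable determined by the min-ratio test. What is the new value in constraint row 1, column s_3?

-1/9

Ratio test on column x_2 — row 1: 4/(18/5) = 10/9; row 2: 8/4 = 2; row 3: 6/(1/5) = 30; row 4: 10/1 = 10. Minimum is 10/9 at row 1 (s_1 leaves); pivot element 18/5.
Divide row 1 by 18/5; eliminate column x_2 from the other rows.
In the new row 1, the s_3 entry is the old entry divided by the pivot: (-2/5)/(18/5) = -1/9.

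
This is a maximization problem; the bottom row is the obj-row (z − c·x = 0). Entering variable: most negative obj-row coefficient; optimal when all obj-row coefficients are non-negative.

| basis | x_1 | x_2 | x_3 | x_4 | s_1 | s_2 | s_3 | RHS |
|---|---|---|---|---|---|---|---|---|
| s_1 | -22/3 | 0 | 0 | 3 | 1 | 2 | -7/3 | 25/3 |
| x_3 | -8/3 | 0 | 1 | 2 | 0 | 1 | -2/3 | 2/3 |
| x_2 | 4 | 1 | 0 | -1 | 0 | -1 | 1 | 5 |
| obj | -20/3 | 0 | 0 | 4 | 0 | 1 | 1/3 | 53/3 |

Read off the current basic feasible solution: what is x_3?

x_3 is basic (row 2); its value is the RHS of that row, 2/3.

2/3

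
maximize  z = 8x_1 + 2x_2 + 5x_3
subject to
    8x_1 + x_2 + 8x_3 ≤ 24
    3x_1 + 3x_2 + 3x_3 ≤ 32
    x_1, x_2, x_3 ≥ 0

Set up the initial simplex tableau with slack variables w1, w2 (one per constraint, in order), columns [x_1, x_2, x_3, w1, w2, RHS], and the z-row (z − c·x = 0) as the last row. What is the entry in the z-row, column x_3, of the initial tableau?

-5

The z-row carries the negated objective coefficients: the x_3 entry is -5.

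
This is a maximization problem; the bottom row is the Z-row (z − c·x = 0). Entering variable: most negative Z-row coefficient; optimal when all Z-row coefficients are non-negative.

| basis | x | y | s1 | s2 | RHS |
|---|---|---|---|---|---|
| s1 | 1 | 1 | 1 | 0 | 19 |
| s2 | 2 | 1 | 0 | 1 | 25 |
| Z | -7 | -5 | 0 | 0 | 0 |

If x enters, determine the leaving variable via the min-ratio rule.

Column x entries and ratios — s1: 19/1 = 19; s2: 25/2 = 25/2.
Smallest ratio is 25/2 in the row of s2, so s2 leaves.

s2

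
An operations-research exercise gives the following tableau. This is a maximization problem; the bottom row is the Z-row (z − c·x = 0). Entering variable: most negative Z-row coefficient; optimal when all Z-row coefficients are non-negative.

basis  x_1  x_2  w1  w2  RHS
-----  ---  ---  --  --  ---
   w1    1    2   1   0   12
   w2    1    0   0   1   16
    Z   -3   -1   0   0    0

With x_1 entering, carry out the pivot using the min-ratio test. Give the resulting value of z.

Ratio test on column x_1 — row 1: 12/1 = 12; row 2: 16/1 = 16. Minimum is 12 at row 1 (w1 leaves); pivot element 1.
Pivot on row 1; the Z-row RHS becomes 0 − (-3)·12 = 36.

36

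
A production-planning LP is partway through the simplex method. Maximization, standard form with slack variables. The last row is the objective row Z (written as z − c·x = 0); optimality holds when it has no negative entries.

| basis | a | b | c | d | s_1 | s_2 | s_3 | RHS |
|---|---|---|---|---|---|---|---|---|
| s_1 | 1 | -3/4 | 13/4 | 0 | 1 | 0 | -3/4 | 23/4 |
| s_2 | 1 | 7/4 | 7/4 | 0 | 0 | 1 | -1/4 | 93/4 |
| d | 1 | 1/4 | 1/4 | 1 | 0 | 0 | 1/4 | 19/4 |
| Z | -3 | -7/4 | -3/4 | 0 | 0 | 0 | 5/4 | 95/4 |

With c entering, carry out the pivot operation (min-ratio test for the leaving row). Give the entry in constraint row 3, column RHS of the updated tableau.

56/13

Ratio test on column c — row 1: (23/4)/(13/4) = 23/13; row 2: (93/4)/(7/4) = 93/7; row 3: (19/4)/(1/4) = 19. Minimum is 23/13 at row 1 (s_1 leaves); pivot element 13/4.
Divide row 1 by 13/4; eliminate column c from the other rows.
Row 3 update in column RHS: 19/4 − (1/4)·(23/13) = 56/13.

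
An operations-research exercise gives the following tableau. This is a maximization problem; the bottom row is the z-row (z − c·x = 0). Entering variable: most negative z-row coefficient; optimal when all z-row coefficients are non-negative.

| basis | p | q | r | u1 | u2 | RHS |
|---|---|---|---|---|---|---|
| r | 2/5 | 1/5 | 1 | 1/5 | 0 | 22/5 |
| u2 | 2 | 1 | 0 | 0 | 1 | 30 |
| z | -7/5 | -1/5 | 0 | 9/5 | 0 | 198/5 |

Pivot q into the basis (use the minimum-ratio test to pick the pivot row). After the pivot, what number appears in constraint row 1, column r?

Ratio test on column q — row 1: (22/5)/(1/5) = 22; row 2: 30/1 = 30. Minimum is 22 at row 1 (r leaves); pivot element 1/5.
Divide row 1 by 1/5; eliminate column q from the other rows.
In the new row 1, the r entry is the old entry divided by the pivot: 1/(1/5) = 5.

5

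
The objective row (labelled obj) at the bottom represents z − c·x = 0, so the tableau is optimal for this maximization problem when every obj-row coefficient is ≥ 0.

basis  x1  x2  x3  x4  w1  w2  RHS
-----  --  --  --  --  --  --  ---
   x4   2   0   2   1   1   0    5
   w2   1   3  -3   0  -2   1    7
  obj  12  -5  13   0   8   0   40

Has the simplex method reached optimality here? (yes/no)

The obj-row has a negative entry -5 in column x2, so it is not optimal.

no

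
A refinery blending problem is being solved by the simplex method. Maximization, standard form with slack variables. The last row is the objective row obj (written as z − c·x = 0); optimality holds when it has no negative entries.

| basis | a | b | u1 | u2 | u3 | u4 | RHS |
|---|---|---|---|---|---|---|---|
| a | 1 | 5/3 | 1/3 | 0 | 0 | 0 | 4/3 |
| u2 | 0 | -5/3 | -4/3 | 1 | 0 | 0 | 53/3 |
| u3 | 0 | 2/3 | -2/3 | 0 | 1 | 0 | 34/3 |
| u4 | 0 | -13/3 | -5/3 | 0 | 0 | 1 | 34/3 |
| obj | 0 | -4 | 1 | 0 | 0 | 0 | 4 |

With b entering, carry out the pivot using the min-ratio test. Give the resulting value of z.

36/5

Ratio test on column b — row 1: (4/3)/(5/3) = 4/5; row 2: entry -5/3 ≤ 0; row 3: (34/3)/(2/3) = 17; row 4: entry -13/3 ≤ 0. Minimum is 4/5 at row 1 (a leaves); pivot element 5/3.
Pivot on row 1; the obj-row RHS becomes 4 − (-4)·(4/5) = 36/5.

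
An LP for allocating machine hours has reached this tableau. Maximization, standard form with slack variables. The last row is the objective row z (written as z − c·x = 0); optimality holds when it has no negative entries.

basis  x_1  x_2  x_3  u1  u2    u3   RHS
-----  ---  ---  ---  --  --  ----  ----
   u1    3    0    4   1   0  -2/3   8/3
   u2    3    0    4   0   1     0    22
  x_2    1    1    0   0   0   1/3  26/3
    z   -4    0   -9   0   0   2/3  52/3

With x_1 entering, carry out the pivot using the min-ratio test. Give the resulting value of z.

Ratio test on column x_1 — row 1: (8/3)/3 = 8/9; row 2: 22/3 = 22/3; row 3: (26/3)/1 = 26/3. Minimum is 8/9 at row 1 (u1 leaves); pivot element 3.
Pivot on row 1; the z-row RHS becomes 52/3 − (-4)·(8/9) = 188/9.

188/9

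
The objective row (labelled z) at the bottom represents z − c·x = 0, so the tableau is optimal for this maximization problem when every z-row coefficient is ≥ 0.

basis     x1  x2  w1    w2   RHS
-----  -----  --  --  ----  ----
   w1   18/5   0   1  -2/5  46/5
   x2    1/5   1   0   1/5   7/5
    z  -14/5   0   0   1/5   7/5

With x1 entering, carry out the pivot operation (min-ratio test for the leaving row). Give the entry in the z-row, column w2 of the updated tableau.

-1/9

Ratio test on column x1 — row 1: (46/5)/(18/5) = 23/9; row 2: (7/5)/(1/5) = 7. Minimum is 23/9 at row 1 (w1 leaves); pivot element 18/5.
Divide row 1 by 18/5; eliminate column x1 from the other rows.
z-row update in column w2: 1/5 − (-14/5)·(-1/9) = -1/9.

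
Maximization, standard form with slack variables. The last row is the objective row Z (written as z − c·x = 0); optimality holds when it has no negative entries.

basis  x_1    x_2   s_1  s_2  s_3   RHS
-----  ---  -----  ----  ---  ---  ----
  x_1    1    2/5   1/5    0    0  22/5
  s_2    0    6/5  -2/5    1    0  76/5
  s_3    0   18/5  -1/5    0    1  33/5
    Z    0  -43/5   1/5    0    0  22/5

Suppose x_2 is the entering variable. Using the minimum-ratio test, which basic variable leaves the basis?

Column x_2 entries and ratios — x_1: (22/5)/(2/5) = 11; s_2: (76/5)/(6/5) = 38/3; s_3: (33/5)/(18/5) = 11/6.
Smallest ratio is 11/6 in the row of s_3, so s_3 leaves.

s_3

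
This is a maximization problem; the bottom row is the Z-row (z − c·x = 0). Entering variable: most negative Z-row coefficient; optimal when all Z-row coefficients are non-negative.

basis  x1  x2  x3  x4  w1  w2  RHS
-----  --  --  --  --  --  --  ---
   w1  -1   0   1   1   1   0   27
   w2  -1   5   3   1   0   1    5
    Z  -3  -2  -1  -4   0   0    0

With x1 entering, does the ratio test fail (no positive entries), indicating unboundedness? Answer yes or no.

Every constraint-row entry in column x1 is ≤ 0, so increasing x1 is unbounded.

yes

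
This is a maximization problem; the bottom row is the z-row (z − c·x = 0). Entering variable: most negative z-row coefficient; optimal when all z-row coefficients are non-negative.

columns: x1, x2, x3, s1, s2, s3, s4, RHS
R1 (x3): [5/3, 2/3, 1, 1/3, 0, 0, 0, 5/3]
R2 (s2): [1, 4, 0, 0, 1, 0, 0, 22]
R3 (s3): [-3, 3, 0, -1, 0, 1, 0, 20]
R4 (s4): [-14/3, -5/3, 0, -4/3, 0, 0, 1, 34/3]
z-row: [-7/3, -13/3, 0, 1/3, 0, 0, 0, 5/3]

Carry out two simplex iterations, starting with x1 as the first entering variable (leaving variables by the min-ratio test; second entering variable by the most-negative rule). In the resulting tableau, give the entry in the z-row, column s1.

Ratio test on column x1 — row 1: (5/3)/(5/3) = 1; row 2: 22/1 = 22; row 3: entry -3 ≤ 0; row 4: entry -14/3 ≤ 0. Minimum is 1 at row 1 (x3 leaves); pivot element 5/3.
Divide row 1 by 5/3; eliminate column x1 from the other rows.
Second iteration: most negative z-row entry is -17/5 in column x2, so x2 enters.
Ratio test on column x2 — row 1: 1/(2/5) = 5/2; row 2: 21/(18/5) = 35/6; row 3: 23/(21/5) = 115/21; row 4: 16/(1/5) = 80. Minimum is 5/2 at row 1 (x1 leaves); pivot element 2/5.
Divide row 1 by 2/5; eliminate column x2 from the other rows.
After both pivots, the entry at the z-row, column s1 is 5/2.

5/2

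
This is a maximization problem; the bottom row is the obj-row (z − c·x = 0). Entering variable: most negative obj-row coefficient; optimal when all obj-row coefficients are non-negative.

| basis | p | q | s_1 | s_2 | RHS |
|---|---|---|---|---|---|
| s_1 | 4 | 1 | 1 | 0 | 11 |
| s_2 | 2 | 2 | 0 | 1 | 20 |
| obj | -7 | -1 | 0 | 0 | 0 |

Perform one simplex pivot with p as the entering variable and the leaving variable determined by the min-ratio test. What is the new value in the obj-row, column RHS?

77/4

Ratio test on column p — row 1: 11/4 = 11/4; row 2: 20/2 = 10. Minimum is 11/4 at row 1 (s_1 leaves); pivot element 4.
Divide row 1 by 4; eliminate column p from the other rows.
obj-row update in column RHS: 0 − (-7)·(11/4) = 77/4.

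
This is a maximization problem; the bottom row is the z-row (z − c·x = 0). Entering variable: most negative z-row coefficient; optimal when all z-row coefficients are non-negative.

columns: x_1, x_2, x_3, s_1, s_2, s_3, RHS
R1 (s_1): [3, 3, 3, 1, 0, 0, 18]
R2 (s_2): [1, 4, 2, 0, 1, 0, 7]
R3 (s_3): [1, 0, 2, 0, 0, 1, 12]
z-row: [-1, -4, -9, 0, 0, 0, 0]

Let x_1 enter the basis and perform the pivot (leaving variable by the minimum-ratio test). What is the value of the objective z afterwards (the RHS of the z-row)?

6

Ratio test on column x_1 — row 1: 18/3 = 6; row 2: 7/1 = 7; row 3: 12/1 = 12. Minimum is 6 at row 1 (s_1 leaves); pivot element 3.
Pivot on row 1; the z-row RHS becomes 0 − (-1)·6 = 6.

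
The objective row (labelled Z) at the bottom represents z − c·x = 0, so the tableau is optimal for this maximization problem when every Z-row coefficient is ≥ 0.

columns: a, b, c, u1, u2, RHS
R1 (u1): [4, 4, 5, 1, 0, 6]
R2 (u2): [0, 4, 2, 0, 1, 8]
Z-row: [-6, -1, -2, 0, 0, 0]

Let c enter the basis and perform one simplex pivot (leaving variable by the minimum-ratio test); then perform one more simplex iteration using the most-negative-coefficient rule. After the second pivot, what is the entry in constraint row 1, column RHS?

Ratio test on column c — row 1: 6/5 = 6/5; row 2: 8/2 = 4. Minimum is 6/5 at row 1 (u1 leaves); pivot element 5.
Divide row 1 by 5; eliminate column c from the other rows.
Second iteration: most negative Z-row entry is -22/5 in column a, so a enters.
Ratio test on column a — row 1: (6/5)/(4/5) = 3/2; row 2: entry -8/5 ≤ 0. Minimum is 3/2 at row 1 (c leaves); pivot element 4/5.
Divide row 1 by 4/5; eliminate column a from the other rows.
After both pivots, the entry at constraint row 1, column RHS is 3/2.

3/2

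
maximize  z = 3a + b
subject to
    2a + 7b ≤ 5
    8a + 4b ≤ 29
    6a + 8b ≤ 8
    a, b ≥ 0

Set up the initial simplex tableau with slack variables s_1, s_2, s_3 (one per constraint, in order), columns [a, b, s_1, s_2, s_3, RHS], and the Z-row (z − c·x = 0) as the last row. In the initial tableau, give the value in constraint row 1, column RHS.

5

The RHS of constraint 1 is b_1 = 5.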